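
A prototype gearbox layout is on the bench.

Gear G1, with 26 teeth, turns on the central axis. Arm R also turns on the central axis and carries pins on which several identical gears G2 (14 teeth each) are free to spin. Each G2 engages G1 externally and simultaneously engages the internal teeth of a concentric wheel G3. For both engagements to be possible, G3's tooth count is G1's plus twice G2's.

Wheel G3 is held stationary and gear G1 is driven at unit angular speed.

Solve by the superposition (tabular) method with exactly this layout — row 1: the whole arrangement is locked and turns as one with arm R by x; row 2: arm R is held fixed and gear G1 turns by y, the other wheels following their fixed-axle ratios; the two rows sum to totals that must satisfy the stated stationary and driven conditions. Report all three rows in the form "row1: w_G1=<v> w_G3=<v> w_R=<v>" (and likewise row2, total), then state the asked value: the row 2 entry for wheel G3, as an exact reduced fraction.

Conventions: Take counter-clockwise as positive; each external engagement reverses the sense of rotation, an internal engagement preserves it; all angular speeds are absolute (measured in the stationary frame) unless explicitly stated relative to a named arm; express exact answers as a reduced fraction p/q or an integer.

planetary set (26T centre, 14T on arm, 54T internal) — Willis relation
row 1: whole set turns with the arm by x
row 2 — arm fixed, fixed-axis ratios: sun y, ring −(26/54)·y, arm 0
boundary: total ω_ring = x − (26/54)·y = 0 and total ω_sun = x + y = 1  ⇒  y = 27/40, x = 13/40
row 2 ring = −(26/54)·27/40 = -13/40
totals (row 1 + row 2): sun 13/40 + 27/40 = 1, ring 13/40 + (-13/40) = 0, arm 13/40 + 0 = 13/40
asked cell (row2, ring) = -13/40

row1: w_G1=13/40 w_G3=13/40 w_R=13/40
row2: w_G1=27/40 w_G3=-13/40 w_R=0
total: w_G1=1 w_G3=0 w_R=13/40
asked value: -13/40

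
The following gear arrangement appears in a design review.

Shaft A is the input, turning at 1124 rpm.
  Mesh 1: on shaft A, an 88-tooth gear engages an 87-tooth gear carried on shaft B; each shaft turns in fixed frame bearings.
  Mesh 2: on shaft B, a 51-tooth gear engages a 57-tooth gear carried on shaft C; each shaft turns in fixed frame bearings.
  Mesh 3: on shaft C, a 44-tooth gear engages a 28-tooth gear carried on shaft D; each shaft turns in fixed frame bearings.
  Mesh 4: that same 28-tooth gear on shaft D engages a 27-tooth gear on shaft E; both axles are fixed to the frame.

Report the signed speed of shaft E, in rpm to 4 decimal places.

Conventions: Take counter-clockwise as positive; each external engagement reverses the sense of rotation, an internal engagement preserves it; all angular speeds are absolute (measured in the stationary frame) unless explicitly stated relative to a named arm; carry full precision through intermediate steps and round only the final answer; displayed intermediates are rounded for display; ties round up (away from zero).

recognized (5 fixed axles, 4 meshes): fixed-axis compound train
mesh 1 [88T→87T]: ω = 1124.0000×88/87 = 1136.9195 rpm, sense flips to −
mesh 2 [51T→57T]: ω = 1136.9195×51/57 = 1017.2438 rpm, sense flips to +
mesh 3 [44T→28T]: ω = 1017.2438×44/28 = 1598.5260 rpm, sense flips to −
mesh 4 [28T→27T]: ω = 1598.5260×28/27 = 1657.7306 rpm, sense flips to +
signed output speed = +1657.7306 rpm

+1657.7306 rpm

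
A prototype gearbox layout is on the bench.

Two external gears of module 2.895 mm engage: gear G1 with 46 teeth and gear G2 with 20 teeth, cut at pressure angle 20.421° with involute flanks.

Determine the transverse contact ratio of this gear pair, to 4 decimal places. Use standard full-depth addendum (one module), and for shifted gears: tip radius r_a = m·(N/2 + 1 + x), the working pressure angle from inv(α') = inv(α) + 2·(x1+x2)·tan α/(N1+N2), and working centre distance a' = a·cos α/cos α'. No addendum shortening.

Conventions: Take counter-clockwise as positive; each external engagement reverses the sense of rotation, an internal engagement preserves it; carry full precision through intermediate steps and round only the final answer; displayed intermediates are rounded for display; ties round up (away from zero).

1.6304

topology: single-mesh involute geometry — m = 2.895, 46T/20T pair
base radii: r_b1 = 62.400410, r_b2 = 27.130613
tip radii: r_a1 = 69.480000, r_a2 = 31.845000
no profile shift: α' = α, a' = a
action lengths: √(r_a1²−r_b1²) = 30.555837, √(r_a2²−r_b2²) = 16.674347
base pitch p_b = π·m·cos α = 8.523334
CR = (30.555837 + 16.674347 − 95.535000·sin 20.42100°)/8.523334 = 1.630411
contact ratio ≈ 1.6304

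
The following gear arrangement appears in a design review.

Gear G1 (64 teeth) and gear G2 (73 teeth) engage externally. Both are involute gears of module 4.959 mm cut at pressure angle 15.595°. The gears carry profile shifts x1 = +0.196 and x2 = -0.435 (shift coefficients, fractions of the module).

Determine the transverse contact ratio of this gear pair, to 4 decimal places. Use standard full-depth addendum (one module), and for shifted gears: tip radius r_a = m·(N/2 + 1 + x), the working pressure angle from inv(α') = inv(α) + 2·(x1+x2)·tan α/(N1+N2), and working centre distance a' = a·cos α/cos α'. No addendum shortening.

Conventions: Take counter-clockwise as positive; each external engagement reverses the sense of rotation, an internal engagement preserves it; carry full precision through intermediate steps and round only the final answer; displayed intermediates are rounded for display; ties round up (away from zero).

2.1765

recognized (one external pair, fixed centres): single-mesh tooth geometry, m = 4.959, N1 = 64, N2 = 73
base radii: r_b1 = 152.846065, r_b2 = 174.340043
tip radii: r_a1 = 164.618964, r_a2 = 183.805335
inv(α') = inv(15.595°) + 2·(+0.196-0.435)·tan α/(64+73) = 0.00595302  ⇒  α' = 14.84121°
a' = a·cos α / cos α' = 339.6915·cos 15.595°/cos 14.84121° = 338.477928
action lengths: √(r_a1²−r_b1²) = 61.134964, √(r_a2²−r_b2²) = 58.223283
base pitch p_b = π·m·cos α = 15.005627
CR = (61.134964 + 58.223283 − 338.477928·sin 14.84121°)/15.005627 = 2.176527
contact ratio ≈ 2.1765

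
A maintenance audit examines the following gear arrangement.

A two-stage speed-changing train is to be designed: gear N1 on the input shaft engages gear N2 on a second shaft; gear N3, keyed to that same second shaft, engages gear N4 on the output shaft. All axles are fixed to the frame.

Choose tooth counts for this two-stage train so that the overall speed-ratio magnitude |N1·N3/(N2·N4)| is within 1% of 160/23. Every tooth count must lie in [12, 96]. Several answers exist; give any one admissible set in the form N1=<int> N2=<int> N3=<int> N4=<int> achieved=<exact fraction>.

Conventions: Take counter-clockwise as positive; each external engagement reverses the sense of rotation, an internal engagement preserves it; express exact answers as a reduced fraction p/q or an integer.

class = fixed-axis compound train [2-stage, 160/23 wanted]
target = 160/23 in lowest terms: an exact hit needs N1·N3 = k·160 and N2·N4 = k·23 for one integer k, every count in [12, 96]; additionally prefer no 1:1 stage (N1 ≠ N2, N3 ≠ N4)
k = 1…11: no 1:1-free in-range split of k·160 and k·23 into factor pairs; take k = 12
k = 12: N1·N3 = 1920 = 20·96, N2·N4 = 276 = 12·23
achieved = 20·96/(12·23) = 160/23; |achieved − target| = 0 ≤ 8/115 ✓

N1=20 N2=12 N3=96 N4=23 achieved=160/23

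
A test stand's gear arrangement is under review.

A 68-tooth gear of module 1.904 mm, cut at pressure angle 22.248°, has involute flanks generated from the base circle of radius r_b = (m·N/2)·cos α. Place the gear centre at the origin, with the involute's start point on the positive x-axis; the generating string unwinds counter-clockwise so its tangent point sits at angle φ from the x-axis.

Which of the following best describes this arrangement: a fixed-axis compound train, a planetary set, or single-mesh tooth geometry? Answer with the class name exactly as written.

class = single-mesh tooth geometry [base-circle involute, m = 1.904, 68T]
classification: single-mesh tooth geometry

single-mesh tooth geometry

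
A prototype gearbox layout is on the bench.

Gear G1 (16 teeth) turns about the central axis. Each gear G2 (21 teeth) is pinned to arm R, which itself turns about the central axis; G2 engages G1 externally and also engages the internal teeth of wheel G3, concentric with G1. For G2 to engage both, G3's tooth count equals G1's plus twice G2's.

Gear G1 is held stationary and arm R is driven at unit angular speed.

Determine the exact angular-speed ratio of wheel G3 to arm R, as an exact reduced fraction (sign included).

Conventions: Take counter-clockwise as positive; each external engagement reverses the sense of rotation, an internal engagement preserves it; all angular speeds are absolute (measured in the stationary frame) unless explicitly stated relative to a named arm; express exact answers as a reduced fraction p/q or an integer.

37/29

recognized (axles ride arm R): planetary set, 16/21/58 teeth
ring teeth: 16 + 2·21 = 58
16(ω_sun−ω_arm) = −58(ω_ring−ω_arm),  ω_sun = 0, ω_arm = 1
ω_ring = 1 − (16/58)(0−1) = 37/29
ω_out/ω_in = 37/29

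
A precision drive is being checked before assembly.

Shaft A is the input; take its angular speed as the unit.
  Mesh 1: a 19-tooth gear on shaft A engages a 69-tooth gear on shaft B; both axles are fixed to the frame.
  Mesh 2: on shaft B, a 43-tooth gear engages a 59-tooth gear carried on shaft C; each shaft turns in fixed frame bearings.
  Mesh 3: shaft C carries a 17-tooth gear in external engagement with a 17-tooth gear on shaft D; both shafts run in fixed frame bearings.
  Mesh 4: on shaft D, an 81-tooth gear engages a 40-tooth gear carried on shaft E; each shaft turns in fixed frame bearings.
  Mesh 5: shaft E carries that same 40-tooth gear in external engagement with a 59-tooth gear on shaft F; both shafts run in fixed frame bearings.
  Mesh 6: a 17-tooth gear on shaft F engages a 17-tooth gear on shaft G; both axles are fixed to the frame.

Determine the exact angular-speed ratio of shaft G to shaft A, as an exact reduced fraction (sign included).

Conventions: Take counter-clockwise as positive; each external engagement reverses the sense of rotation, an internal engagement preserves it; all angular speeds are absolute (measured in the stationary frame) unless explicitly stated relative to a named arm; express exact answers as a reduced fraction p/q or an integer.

22059/80063

class = fixed-axis compound train [6 meshes; 6 ratios multiply, 6 sense flips]
mesh 1 [19T→69T]: running ratio 19/69, sense −
mesh 2 [43T→59T]: running ratio 817/4071, sense +
mesh 3 [17T→17T]: running ratio 817/4071, sense −
mesh 4 [81T→40T]: running ratio 22059/54280, sense +
mesh 5 [40T→59T]: running ratio 22059/80063, sense −
mesh 6 [17T→17T]: running ratio 22059/80063, sense +
ω_out/ω_in = 22059/80063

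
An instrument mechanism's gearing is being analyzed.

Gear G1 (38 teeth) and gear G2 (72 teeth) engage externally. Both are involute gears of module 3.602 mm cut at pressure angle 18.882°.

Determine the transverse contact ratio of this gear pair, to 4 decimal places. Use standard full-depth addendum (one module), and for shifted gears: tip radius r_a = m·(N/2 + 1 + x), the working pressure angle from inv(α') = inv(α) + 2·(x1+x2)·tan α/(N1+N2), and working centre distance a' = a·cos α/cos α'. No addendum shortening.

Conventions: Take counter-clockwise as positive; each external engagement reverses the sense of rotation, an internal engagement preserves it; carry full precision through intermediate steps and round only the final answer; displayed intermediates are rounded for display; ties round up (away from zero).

1.8208

class = single-mesh tooth geometry [involute pair 38T × 72T, m = 3.602]
base radii: r_b1 = 64.755151, r_b2 = 122.693970
tip radii: r_a1 = 72.040000, r_a2 = 133.274000
no profile shift: α' = α, a' = a
action lengths: √(r_a1²−r_b1²) = 31.567895, √(r_a2²−r_b2²) = 52.039876
base pitch p_b = π·m·cos α = 10.707069
CR = (31.567895 + 52.039876 − 198.110000·sin 18.88200°)/10.707069 = 1.820795
contact ratio ≈ 1.8208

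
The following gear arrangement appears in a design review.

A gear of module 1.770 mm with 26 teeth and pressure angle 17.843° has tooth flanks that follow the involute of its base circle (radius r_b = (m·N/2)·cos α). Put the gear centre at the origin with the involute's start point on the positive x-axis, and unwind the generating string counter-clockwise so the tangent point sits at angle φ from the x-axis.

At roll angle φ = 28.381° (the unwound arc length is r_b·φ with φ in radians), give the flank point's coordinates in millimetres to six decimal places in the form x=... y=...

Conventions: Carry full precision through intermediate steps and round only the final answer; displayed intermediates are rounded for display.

recognized (one wheel, involute flank): single-mesh tooth geometry, m = 1.770, N = 26
pitch radius r_p = m·N/2 = 1.770·26/2 = 23.010000
base radius r_b = r_p·cos α = 23.010000·cos 17.843° = 21.903212
roll angle φ = 28.381° = 0.49534190 rad
x = r_b·(cos φ + φ·sin φ) = 24.427740
y = r_b·(sin φ − φ·cos φ) = 0.865781

x=24.427740 y=0.865781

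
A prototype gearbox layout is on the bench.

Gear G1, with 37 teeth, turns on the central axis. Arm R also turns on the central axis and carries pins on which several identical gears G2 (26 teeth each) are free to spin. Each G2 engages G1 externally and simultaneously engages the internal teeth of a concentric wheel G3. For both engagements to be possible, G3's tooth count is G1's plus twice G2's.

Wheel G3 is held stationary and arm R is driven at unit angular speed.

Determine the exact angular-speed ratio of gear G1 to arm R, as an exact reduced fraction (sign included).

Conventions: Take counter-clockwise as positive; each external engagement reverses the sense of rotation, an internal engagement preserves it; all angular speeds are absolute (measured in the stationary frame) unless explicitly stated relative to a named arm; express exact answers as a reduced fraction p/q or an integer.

class = planetary set [G3 = 37+2·26 = 89; Willis about the carrier]
ring teeth: 37 + 2·26 = 89
37(ω_sun−ω_arm) = −89(ω_ring−ω_arm),  ω_ring = 0, ω_arm = 1
ω_sun = 1 − (89/37)(0−1) = 126/37
ω_out/ω_in = 126/37

126/37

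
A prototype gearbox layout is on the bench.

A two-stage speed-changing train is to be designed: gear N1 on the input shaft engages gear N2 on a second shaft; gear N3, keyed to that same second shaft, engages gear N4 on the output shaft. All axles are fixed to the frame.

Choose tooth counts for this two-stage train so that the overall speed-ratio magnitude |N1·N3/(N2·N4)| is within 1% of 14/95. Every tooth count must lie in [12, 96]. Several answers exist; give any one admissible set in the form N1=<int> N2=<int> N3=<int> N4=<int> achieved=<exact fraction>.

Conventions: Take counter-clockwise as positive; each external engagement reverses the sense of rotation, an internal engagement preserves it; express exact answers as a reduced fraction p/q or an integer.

N1=12 N2=95 N3=14 N4=12 achieved=14/95

class = fixed-axis compound train [2-stage, 14/95 wanted]
target = 14/95 in lowest terms: an exact hit needs N1·N3 = k·14 and N2·N4 = k·95 for one integer k, every count in [12, 96]; additionally prefer no 1:1 stage (N1 ≠ N2, N3 ≠ N4)
k = 1…11: no 1:1-free in-range split of k·14 and k·95 into factor pairs; take k = 12
k = 12: N1·N3 = 168 = 12·14, N2·N4 = 1140 = 95·12
achieved = 12·14/(95·12) = 14/95; |achieved − target| = 0 ≤ 7/4750 ✓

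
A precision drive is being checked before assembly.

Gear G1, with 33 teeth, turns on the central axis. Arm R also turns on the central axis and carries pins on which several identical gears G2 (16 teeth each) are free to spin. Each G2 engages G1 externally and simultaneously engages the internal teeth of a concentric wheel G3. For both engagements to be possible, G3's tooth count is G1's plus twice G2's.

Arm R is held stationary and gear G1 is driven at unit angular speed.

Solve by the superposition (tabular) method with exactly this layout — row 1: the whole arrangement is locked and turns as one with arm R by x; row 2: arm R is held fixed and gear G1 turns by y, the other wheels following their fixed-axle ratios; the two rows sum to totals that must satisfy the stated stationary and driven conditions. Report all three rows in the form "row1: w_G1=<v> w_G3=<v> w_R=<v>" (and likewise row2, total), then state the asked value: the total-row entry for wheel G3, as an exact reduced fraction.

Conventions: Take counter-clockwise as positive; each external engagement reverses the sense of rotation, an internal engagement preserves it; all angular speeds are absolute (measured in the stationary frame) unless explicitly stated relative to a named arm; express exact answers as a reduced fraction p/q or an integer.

row1: w_G1=0 w_G3=0 w_R=0
row2: w_G1=1 w_G3=-33/65 w_R=0
total: w_G1=1 w_G3=-33/65 w_R=0
asked value: -33/65

topology: planetary set — G1 33T / G2 16T / G3 65T, arm = carrier (Willis)
superposition row 1 [locked train]: every member turns x
superposition row 2 [arm held]: sun y, ring −(33/65)·y, arm 0
boundary: total ω_arm = x = 0 and total ω_sun = x + y = 1  ⇒  y = 1, x = 0
row 2 ring = −(33/65)·1 = -33/65
totals (row 1 + row 2): sun 0 + 1 = 1, ring 0 + (-33/65) = -33/65, arm 0 + 0 = 0
asked cell (total, ring) = -33/65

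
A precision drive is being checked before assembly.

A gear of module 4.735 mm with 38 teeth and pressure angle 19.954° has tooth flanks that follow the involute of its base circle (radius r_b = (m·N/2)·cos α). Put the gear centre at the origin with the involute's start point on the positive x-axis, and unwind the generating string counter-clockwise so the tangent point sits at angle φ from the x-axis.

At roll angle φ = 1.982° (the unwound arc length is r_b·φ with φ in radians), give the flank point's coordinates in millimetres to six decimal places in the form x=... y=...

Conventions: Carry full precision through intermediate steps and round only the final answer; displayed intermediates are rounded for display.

topology: single-mesh involute geometry — m = 4.735, N = 38
pitch radius r_p = m·N/2 = 4.735·38/2 = 89.965000
base radius r_b = r_p·cos α = 89.965000·cos 19.954° = 84.564123
roll angle φ = 1.982° = 0.03459243 rad
x = r_b·(cos φ + φ·sin φ) = 84.614704
y = r_b·(sin φ − φ·cos φ) = 0.001167

x=84.614704 y=0.001167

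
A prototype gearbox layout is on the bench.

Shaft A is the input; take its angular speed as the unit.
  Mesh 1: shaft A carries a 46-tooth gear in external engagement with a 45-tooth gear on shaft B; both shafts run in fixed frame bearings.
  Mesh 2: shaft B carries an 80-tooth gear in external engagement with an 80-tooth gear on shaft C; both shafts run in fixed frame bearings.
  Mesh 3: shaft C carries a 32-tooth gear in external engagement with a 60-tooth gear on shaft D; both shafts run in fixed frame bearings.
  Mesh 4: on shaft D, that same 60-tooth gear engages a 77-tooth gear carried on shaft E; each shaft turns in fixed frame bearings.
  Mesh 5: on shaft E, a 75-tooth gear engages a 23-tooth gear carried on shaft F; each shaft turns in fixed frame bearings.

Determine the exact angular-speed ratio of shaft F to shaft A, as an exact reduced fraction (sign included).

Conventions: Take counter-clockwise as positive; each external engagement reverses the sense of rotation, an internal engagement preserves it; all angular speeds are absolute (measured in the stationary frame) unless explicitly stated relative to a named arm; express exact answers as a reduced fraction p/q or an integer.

class = fixed-axis compound train [5 meshes; 5 ratios multiply, 5 sense flips]
mesh 1 [46T→45T]: running ratio 46/45, sense −
mesh 2 [80T→80T]: running ratio 46/45, sense +
mesh 3 [32T→60T]: running ratio 368/675, sense −
mesh 4 [60T→77T]: running ratio 1472/3465, sense +
mesh 5 [75T→23T]: running ratio 320/231, sense −
ω_out/ω_in = -320/231

-320/231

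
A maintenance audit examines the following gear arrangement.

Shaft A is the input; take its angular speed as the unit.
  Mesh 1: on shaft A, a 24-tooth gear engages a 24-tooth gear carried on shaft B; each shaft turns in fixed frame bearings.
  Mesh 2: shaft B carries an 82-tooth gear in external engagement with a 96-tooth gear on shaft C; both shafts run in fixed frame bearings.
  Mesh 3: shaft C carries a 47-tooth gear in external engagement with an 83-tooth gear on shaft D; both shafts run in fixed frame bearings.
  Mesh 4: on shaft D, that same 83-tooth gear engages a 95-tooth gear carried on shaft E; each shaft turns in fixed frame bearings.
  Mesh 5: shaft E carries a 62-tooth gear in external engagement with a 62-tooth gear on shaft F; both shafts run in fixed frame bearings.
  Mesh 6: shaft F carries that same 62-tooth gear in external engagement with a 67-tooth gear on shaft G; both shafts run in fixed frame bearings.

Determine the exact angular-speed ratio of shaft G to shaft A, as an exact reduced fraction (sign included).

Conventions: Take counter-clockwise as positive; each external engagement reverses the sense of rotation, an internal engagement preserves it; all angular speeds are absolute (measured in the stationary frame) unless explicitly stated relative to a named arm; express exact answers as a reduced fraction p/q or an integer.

class = fixed-axis compound train [6 meshes; 6 ratios multiply, 6 sense flips]
mesh 1 [24T→24T]: running ratio 1, sense −
mesh 2 [82T→96T]: running ratio 41/48, sense +
mesh 3 [47T→83T]: running ratio 1927/3984, sense −
mesh 4 [83T→95T]: running ratio 1927/4560, sense +
mesh 5 [62T→62T]: running ratio 1927/4560, sense −
mesh 6 [62T→67T]: running ratio 59737/152760, sense +
ω_out/ω_in = 59737/152760

59737/152760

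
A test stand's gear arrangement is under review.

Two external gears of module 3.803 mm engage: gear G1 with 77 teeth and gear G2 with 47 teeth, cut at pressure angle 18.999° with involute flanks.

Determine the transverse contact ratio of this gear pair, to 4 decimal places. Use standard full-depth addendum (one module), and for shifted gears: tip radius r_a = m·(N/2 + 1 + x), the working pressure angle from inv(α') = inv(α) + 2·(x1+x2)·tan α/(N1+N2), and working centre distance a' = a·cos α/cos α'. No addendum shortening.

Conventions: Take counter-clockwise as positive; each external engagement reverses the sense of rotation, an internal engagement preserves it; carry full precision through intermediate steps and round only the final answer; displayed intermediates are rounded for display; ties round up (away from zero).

1.8414

class = single-mesh tooth geometry [involute pair 77T × 47T, m = 3.803]
base radii: r_b1 = 138.439407, r_b2 = 84.501976
tip radii: r_a1 = 150.218500, r_a2 = 93.173500
no profile shift: α' = α, a' = a
action lengths: √(r_a1²−r_b1²) = 58.310619, √(r_a2²−r_b2²) = 39.251971
base pitch p_b = π·m·cos α = 11.296629
CR = (58.310619 + 39.251971 − 235.786000·sin 18.99900°)/11.296629 = 1.841440
contact ratio ≈ 1.8414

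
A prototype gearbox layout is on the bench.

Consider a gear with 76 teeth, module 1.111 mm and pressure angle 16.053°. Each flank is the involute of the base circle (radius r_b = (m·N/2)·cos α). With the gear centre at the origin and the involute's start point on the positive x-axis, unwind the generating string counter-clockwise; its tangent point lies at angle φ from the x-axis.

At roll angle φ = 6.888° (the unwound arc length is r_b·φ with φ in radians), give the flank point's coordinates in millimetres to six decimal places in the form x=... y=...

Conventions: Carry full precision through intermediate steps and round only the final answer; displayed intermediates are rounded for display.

x=40.863886 y=0.023463

recognized (one wheel, involute flank): single-mesh tooth geometry, m = 1.111, N = 76
pitch radius r_p = m·N/2 = 1.111·76/2 = 42.218000
base radius r_b = r_p·cos α = 42.218000·cos 16.053° = 40.571765
roll angle φ = 6.888° = 0.12021828 rad
x = r_b·(cos φ + φ·sin φ) = 40.863886
y = r_b·(sin φ − φ·cos φ) = 0.023463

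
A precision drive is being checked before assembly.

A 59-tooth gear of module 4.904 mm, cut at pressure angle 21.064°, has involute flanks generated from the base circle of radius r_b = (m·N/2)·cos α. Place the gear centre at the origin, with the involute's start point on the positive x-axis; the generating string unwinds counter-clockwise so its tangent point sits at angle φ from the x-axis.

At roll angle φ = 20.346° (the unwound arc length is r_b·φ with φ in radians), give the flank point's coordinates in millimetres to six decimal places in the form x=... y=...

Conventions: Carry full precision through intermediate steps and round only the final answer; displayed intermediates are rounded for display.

x=143.246542 y=1.989754

single-mesh involute tooth geometry (59T wheel at module 4.904)
pitch radius r_p = m·N/2 = 4.904·59/2 = 144.668000
base radius r_b = r_p·cos α = 144.668000·cos 21.064° = 135.001218
roll angle φ = 20.346° = 0.35510469 rad
x = r_b·(cos φ + φ·sin φ) = 143.246542
y = r_b·(sin φ − φ·cos φ) = 1.989754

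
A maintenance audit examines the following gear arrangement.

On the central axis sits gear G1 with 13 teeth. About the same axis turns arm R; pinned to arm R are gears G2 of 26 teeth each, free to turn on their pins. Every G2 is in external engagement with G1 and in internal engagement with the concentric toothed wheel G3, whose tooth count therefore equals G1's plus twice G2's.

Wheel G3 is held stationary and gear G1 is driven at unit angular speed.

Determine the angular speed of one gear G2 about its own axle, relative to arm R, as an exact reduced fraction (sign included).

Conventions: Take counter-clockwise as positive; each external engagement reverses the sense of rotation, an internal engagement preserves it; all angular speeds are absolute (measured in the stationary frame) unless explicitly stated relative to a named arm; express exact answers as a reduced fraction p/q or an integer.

-5/12

planetary set (13T centre, 26T on arm, 65T internal) — Willis relation
ring teeth: 13 + 2·26 = 65
13(ω_sun−ω_arm) = −65(ω_ring−ω_arm),  ω_ring = 0, ω_sun = 1
13(1−ω_arm) = −65(0−ω_arm)  ⇒  78·ω_arm = 13  ⇒  ω_arm = 1/6
sun–planet mesh: 13·(1−1/6) = −26·(ω_p−ω_arm)  ⇒  ω_p−ω_arm = -5/12
exact speed ratio = -5/12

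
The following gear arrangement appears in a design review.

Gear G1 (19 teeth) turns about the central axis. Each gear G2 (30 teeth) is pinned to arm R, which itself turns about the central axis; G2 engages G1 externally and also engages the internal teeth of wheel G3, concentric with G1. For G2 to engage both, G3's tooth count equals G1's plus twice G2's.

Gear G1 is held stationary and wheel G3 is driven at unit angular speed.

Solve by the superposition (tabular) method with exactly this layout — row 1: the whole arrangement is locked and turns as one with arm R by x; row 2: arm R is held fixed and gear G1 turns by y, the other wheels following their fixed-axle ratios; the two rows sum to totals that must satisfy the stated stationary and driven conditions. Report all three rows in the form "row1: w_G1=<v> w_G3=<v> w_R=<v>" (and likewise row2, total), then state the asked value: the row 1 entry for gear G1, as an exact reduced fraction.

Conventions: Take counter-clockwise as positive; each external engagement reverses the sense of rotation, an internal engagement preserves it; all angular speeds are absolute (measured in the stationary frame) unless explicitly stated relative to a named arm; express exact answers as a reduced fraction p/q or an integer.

row1: w_G1=79/98 w_G3=79/98 w_R=79/98
row2: w_G1=-79/98 w_G3=19/98 w_R=0
total: w_G1=0 w_G3=1 w_R=79/98
asked value: 79/98

recognized (axles ride arm R): planetary set, 19/30/79 teeth
row 1 — lock + rotate with arm: ω_sun = ω_ring = ω_arm = x
row 2 — arm fixed, fixed-axis ratios: sun y, ring −(19/79)·y, arm 0
boundary: total ω_sun = x + y = 0 and total ω_ring = x − (19/79)·y = 1  ⇒  y = -79/98, x = 79/98
row 2 ring = −(19/79)·(-79/98) = 19/98
totals (row 1 + row 2): sun 79/98 + (-79/98) = 0, ring 79/98 + 19/98 = 1, arm 79/98 + 0 = 79/98
asked cell (row1, sun) = 79/98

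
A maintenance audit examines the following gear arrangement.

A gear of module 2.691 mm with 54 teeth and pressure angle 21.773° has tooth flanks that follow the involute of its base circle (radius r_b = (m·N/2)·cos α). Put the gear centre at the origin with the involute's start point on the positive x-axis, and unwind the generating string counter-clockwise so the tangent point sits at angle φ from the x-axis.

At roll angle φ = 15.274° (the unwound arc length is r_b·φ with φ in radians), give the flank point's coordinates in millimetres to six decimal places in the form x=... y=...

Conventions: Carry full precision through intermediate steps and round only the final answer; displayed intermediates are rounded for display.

recognized (one wheel, involute flank): single-mesh tooth geometry, m = 2.691, N = 54
pitch radius r_p = m·N/2 = 2.691·54/2 = 72.657000
base radius r_b = r_p·cos α = 72.657000·cos 21.773° = 67.473702
roll angle φ = 15.274° = 0.26658159 rad
x = r_b·(cos φ + φ·sin φ) = 69.828809
y = r_b·(sin φ − φ·cos φ) = 0.423072

x=69.828809 y=0.423072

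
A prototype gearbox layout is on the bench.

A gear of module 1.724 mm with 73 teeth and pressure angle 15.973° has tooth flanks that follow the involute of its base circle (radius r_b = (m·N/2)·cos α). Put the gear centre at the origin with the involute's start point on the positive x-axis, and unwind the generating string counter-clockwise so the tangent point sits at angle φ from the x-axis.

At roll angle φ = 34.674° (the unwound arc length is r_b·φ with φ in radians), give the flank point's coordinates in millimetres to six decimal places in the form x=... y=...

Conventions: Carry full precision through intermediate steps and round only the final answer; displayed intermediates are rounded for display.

x=70.580714 y=4.307879

recognized (one wheel, involute flank): single-mesh tooth geometry, m = 1.724, N = 73
pitch radius r_p = m·N/2 = 1.724·73/2 = 62.926000
base radius r_b = r_p·cos α = 62.926000·cos 15.973° = 60.496520
roll angle φ = 34.674° = 0.60517546 rad
x = r_b·(cos φ + φ·sin φ) = 70.580714
y = r_b·(sin φ − φ·cos φ) = 4.307879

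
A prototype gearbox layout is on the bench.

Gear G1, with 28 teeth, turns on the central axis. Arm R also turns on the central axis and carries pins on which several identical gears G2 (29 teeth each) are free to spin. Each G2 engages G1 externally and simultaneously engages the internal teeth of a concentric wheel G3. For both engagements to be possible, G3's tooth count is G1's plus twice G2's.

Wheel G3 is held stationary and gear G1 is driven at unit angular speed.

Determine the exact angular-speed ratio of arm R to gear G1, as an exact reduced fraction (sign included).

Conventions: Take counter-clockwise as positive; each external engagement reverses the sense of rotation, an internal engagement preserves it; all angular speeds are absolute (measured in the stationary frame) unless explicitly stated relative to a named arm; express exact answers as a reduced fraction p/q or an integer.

class = planetary set [G3 = 28+2·29 = 86; Willis about the carrier]
ring teeth: 28 + 2·29 = 86
28(ω_sun−ω_arm) = −86(ω_ring−ω_arm),  ω_ring = 0, ω_sun = 1
28(1−ω_arm) = −86(0−ω_arm)  ⇒  114·ω_arm = 28  ⇒  ω_arm = 14/57
ω_out/ω_in = 14/57

14/57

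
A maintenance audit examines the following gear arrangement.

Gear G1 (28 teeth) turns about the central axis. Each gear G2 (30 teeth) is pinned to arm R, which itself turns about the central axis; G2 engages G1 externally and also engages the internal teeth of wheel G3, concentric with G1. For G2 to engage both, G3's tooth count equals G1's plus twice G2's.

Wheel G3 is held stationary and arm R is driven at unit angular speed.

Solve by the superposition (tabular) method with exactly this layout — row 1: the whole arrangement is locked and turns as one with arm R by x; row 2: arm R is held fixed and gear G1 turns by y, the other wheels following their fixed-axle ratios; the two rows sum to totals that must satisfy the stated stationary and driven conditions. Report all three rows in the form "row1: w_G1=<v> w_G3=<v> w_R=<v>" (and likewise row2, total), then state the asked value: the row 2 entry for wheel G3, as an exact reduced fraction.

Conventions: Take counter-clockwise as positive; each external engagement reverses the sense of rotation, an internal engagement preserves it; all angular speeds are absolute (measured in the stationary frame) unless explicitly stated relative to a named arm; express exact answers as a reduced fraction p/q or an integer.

planetary set (28T centre, 30T on arm, 88T internal) — Willis relation
row 1 — lock + rotate with arm: ω_sun = ω_ring = ω_arm = x
row 2 (arm held, sun turns y): ω_ring = −(28/88)·y, ω_arm = 0
boundary: total ω_ring = x − (28/88)·y = 0 and total ω_arm = x = 1  ⇒  y = 22/7, x = 1
row 2 ring = −(28/88)·22/7 = -1
totals (row 1 + row 2): sun 1 + 22/7 = 29/7, ring 1 + (-1) = 0, arm 1 + 0 = 1
asked cell (row2, ring) = -1

row1: w_G1=1 w_G3=1 w_R=1
row2: w_G1=22/7 w_G3=-1 w_R=0
total: w_G1=29/7 w_G3=0 w_R=1
asked value: -1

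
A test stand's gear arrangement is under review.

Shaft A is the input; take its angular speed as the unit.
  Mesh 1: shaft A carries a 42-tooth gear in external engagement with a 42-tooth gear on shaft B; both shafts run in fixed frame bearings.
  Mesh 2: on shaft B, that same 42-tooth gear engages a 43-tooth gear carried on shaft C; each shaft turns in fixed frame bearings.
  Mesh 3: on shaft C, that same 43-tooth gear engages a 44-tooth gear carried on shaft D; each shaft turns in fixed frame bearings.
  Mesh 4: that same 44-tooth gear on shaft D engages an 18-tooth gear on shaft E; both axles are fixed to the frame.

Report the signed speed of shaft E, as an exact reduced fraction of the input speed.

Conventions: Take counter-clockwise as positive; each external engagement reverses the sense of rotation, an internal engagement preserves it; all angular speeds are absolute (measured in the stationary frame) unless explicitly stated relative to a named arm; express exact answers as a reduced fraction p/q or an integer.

7/3

4-mesh fixed-axis compound train (all bearings frame-fixed)
mesh 1 [42T→42T]: |ω|/ω_in = 1×42/42 = 1, sense flips to −
mesh 2 [42T→43T]: |ω|/ω_in = 1×42/43 = 42/43, sense flips to +
mesh 3 [43T→44T]: |ω|/ω_in = (42/43)×43/44 = 21/22, sense flips to −
mesh 4 [44T→18T]: |ω|/ω_in = (21/22)×44/18 = 7/3, sense flips to +
signed output speed (× input speed) = 7/3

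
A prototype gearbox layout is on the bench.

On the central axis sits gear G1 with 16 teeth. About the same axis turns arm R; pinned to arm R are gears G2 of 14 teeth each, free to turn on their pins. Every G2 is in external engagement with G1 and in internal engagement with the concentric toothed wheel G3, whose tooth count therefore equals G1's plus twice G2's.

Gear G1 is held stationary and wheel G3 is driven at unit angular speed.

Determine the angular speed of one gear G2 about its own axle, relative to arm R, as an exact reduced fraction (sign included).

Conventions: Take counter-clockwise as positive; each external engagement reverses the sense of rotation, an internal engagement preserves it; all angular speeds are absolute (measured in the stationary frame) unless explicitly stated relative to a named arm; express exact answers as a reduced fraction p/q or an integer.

88/105

planetary set (16T centre, 14T on arm, 44T internal) — Willis relation
ring teeth: 16 + 2·14 = 44
16(ω_sun−ω_arm) = −44(ω_ring−ω_arm),  ω_sun = 0, ω_ring = 1
16(0−ω_arm) = −44(1−ω_arm)  ⇒  60·ω_arm = 44  ⇒  ω_arm = 11/15
sun–planet mesh: 16·(0−11/15) = −14·(ω_p−ω_arm)  ⇒  ω_p−ω_arm = 88/105
exact speed ratio = 88/105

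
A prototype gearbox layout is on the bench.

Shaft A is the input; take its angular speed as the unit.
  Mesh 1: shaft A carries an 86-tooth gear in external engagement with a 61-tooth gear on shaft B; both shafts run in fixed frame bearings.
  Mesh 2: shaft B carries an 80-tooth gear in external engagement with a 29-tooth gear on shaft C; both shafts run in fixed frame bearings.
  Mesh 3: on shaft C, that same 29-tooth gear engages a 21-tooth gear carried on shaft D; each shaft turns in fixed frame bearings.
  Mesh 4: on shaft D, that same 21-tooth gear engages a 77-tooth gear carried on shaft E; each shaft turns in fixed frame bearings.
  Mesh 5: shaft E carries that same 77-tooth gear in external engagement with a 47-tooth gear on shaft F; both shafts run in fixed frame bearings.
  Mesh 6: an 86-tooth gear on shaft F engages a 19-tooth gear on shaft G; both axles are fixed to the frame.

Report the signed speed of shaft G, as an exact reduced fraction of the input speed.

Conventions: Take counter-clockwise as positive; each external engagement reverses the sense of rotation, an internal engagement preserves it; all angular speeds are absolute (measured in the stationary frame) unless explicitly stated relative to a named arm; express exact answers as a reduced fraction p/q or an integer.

591680/54473

6-mesh fixed-axis compound train (all bearings frame-fixed)
mesh 1 [86T→61T]: |ω|/ω_in = 1×86/61 = 86/61, sense flips to −
mesh 2 [80T→29T]: |ω|/ω_in = (86/61)×80/29 = 6880/1769, sense flips to +
mesh 3 [29T→21T]: |ω|/ω_in = (6880/1769)×29/21 = 6880/1281, sense flips to −
mesh 4 [21T→77T]: |ω|/ω_in = (6880/1281)×21/77 = 6880/4697, sense flips to +
mesh 5 [77T→47T]: |ω|/ω_in = (6880/4697)×77/47 = 6880/2867, sense flips to −
mesh 6 [86T→19T]: |ω|/ω_in = (6880/2867)×86/19 = 591680/54473, sense flips to +
signed output speed (× input speed) = 591680/54473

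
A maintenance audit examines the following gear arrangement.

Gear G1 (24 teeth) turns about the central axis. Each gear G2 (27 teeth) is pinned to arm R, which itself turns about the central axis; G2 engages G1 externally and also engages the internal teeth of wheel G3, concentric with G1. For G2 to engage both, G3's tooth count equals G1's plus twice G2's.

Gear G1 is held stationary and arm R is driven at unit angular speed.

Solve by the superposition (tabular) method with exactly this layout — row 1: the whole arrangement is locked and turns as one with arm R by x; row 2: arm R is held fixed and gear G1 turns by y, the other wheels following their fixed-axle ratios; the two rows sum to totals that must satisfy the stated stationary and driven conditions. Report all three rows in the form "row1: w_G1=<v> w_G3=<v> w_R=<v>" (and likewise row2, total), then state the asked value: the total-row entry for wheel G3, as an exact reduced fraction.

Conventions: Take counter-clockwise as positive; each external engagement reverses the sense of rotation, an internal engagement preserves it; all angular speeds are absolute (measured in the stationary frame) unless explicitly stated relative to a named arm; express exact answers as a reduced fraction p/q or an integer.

class = planetary set [G3 = 24+2·27 = 78; Willis about the carrier]
row 1 — lock + rotate with arm: ω_sun = ω_ring = ω_arm = x
row 2 (arm held, sun turns y): ω_ring = −(24/78)·y, ω_arm = 0
boundary: total ω_sun = x + y = 0 and total ω_arm = x = 1  ⇒  y = -1, x = 1
row 2 ring = −(24/78)·(-1) = 4/13
totals (row 1 + row 2): sun 1 + (-1) = 0, ring 1 + 4/13 = 17/13, arm 1 + 0 = 1
asked cell (total, ring) = 17/13

row1: w_G1=1 w_G3=1 w_R=1
row2: w_G1=-1 w_G3=4/13 w_R=0
total: w_G1=0 w_G3=17/13 w_R=1
asked value: 17/13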